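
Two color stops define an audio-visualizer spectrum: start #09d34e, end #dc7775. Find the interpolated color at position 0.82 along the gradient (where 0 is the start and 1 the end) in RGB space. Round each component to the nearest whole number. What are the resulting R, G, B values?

#09d34e → (9, 211, 78); #dc7775 → (220, 119, 117).
R = 9 + 0.82 × (220 − 9) = 9 + 0.82 × 211 = 182.02 → 182
G = 211 + 0.82 × (119 − 211) = 211 + 0.82 × -92 = 135.56 → 136
B = 78 + 0.82 × (117 − 78) = 78 + 0.82 × 39 = 109.98 → 110
So the blended color is (182, 136, 110), about #b6886e.

(182, 136, 110)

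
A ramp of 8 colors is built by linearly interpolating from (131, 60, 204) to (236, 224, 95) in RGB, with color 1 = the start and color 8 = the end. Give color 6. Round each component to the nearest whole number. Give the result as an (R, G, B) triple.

(206, 177, 126)

With 8 swatches and endpoints inclusive, swatch 6 sits at t = (6 − 1)/(8 − 1) = 5/7 ≈ 0.7143.
R = 131 + 0.7143 × (236 − 131) = 206.002 → 206
G = 60 + 0.7143 × (224 − 60) = 177.145 → 177
B = 204 + 0.7143 × (95 − 204) = 126.141 → 126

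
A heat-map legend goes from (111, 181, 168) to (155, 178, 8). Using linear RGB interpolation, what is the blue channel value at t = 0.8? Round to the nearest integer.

40

B = 168 + 0.8 × (8 − 168) = 40 → 40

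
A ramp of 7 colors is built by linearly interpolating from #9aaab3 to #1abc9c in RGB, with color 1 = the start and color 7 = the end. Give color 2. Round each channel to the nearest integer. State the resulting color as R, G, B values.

(133, 173, 175)

With 7 swatches and endpoints inclusive, swatch 2 sits at t = (2 − 1)/(7 − 1) = 1/6 ≈ 0.1667.
#9aaab3 → (154, 170, 179); #1abc9c → (26, 188, 156).
R = 154 + 0.1667 × (26 − 154) = 132.662 → 133
G = 170 + 0.1667 × (188 − 170) = 173.001 → 173
B = 179 + 0.1667 × (156 − 179) = 175.166 → 175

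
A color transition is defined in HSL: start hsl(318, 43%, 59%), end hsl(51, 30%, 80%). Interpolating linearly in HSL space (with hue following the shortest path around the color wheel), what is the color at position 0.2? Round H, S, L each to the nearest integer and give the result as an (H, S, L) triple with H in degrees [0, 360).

(337, 40, 63)

Hue: 51 − 318 = -267°, but |-267| > 180 so the shorter arc goes the other way: Δh = -267 + 360 = 93°.
H = 318 + 0.2 × (93) = 336.6 → 337°
S = 43 + 0.2 × (30 − 43) = 40.4 → 40%
L = 59 + 0.2 × (80 − 59) = 63.2 → 63%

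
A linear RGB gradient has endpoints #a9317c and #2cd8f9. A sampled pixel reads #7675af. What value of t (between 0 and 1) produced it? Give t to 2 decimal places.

Invert the lerp on the G channel (largest span, 167): t = (117 − 49) / (216 − 49) = 68/167 = 0.40719.
Check on R: (118 − 169)/(44 − 169) = 0.408 ✓

0.41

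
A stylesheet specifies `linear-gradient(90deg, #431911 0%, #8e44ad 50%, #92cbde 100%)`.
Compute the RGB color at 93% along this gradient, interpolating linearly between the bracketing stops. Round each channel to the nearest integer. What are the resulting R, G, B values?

(145, 184, 215)

93% lies between the 50% and 100% stops, so the local fraction is t = (93 − 50)/(100 − 50) = 43/50 ≈ 0.86.
#8e44ad → (142, 68, 173); #92cbde → (146, 203, 222).
R = 142 + 0.86 × (146 − 142) = 145.44 → 145
G = 68 + 0.86 × (203 − 68) = 184.1 → 184
B = 173 + 0.86 × (222 − 173) = 215.14 → 215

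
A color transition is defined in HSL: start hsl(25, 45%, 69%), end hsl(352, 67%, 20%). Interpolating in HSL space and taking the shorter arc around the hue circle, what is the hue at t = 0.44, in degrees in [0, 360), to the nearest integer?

10

Hue: 352 − 25 = 327°, but |327| > 180 so the shorter arc goes the other way: Δh = 327 − 360 = -33°.
H = 25 + 0.44 × (-33) = 10.48 → 10°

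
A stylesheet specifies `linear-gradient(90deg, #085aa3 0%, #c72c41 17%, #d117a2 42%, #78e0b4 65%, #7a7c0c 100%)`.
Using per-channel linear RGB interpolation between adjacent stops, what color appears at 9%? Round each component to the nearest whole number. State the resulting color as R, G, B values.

(109, 66, 111)

9% lies between the 0% and 17% stops, so the local fraction is t = (9 − 0)/(17 − 0) = 9/17 ≈ 0.5294.
#085aa3 → (8, 90, 163); #c72c41 → (199, 44, 65).
R = 8 + 0.5294 × (199 − 8) = 109.115 → 109
G = 90 + 0.5294 × (44 − 90) = 65.648 → 66
B = 163 + 0.5294 × (65 − 163) = 111.119 → 111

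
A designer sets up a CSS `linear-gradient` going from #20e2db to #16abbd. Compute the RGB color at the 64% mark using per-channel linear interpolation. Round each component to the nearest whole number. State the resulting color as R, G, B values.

(26, 191, 200)

#20e2db → (32, 226, 219); #16abbd → (22, 171, 189).
64% corresponds to t = 0.64.
R = 32 + 0.64 × (22 − 32) = 32 + 0.64 × -10 = 25.6 → 26
G = 226 + 0.64 × (171 − 226) = 226 + 0.64 × -55 = 190.8 → 191
B = 219 + 0.64 × (189 − 219) = 219 + 0.64 × -30 = 199.8 → 200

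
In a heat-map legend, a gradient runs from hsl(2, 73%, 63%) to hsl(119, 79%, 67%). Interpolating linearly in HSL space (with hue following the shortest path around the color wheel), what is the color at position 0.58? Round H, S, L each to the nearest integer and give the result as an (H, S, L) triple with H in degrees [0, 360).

Hue arc: Δh = 119 − 2 = 117° (|Δh| ≤ 180, already the shorter path).
H = 2 + 0.58 × (117) = 69.86 → 70°
S = 73 + 0.58 × (79 − 73) = 76.48 → 76%
L = 63 + 0.58 × (67 − 63) = 65.32 → 65%

(70, 76, 65)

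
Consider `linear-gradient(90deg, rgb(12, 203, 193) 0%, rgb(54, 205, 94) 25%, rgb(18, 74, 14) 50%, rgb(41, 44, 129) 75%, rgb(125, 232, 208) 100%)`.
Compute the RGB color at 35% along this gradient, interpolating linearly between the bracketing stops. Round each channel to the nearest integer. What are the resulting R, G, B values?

35% lies between the 25% and 50% stops, so the local fraction is t = (35 − 25)/(50 − 25) = 10/25 ≈ 0.4.
R = 54 + 0.4 × (18 − 54) = 39.6 → 40
G = 205 + 0.4 × (74 − 205) = 152.6 → 153
B = 94 + 0.4 × (14 − 94) = 62 → 62

(40, 153, 62)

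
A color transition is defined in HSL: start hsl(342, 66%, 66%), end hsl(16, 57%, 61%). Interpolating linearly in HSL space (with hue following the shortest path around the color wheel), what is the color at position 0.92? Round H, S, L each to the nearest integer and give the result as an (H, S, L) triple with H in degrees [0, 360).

Hue: 16 − 342 = -326°, but |-326| > 180 so the shorter arc goes the other way: Δh = -326 + 360 = 34°.
H = 342 + 0.92 × (34) = 373.28 → 373 → 373 mod 360 = 13°
S = 66 + 0.92 × (57 − 66) = 57.72 → 58%
L = 66 + 0.92 × (61 − 66) = 61.4 → 61%

(13, 58, 61)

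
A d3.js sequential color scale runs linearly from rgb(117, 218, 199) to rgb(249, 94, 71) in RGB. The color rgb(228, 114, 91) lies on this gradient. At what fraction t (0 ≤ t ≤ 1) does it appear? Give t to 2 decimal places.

0.84

Invert the lerp on the R channel (largest span, 132): t = (228 − 117) / (249 − 117) = 111/132 = 0.84091.
Check on G: (114 − 218)/(94 − 218) = 0.8387 ✓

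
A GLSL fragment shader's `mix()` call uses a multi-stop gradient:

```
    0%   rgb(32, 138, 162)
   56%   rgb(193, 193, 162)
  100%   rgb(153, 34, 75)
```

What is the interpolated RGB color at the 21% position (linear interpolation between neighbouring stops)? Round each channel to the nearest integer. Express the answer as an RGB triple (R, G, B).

21% lies between the 0% and 56% stops, so the local fraction is t = (21 − 0)/(56 − 0) = 21/56 ≈ 0.375.
R = 32 + 0.375 × (193 − 32) = 92.375 → 92
G = 138 + 0.375 × (193 − 138) = 158.625 → 159
B = 162 + 0.375 × (162 − 162) = 162 → 162

(92, 159, 162)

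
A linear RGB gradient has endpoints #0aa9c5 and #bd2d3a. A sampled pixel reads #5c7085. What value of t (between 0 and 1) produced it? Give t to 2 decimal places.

0.46

Invert the lerp on the R channel (largest span, 179): t = (92 − 10) / (189 − 10) = 82/179 = 0.4581.
Check on G: (112 − 169)/(45 − 169) = 0.4597 ✓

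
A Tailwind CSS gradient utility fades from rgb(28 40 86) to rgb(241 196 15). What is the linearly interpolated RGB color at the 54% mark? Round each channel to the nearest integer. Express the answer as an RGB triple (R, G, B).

(143, 124, 48)

54% corresponds to t = 0.54.
R = 28 + 0.54 × (241 − 28) = 28 + 0.54 × 213 = 143.02 → 143
G = 40 + 0.54 × (196 − 40) = 40 + 0.54 × 156 = 124.24 → 124
B = 86 + 0.54 × (15 − 86) = 86 + 0.54 × -71 = 47.66 → 48
So the blended color is (143, 124, 48), about #8f7c30.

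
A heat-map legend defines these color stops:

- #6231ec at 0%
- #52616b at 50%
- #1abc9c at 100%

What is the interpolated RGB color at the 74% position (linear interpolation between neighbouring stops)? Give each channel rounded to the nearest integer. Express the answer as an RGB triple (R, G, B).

(55, 141, 131)

74% lies between the 50% and 100% stops, so the local fraction is t = (74 − 50)/(100 − 50) = 24/50 ≈ 0.48.
#52616b → (82, 97, 107); #1abc9c → (26, 188, 156).
R = 82 + 0.48 × (26 − 82) = 55.12 → 55
G = 97 + 0.48 × (188 − 97) = 140.68 → 141
B = 107 + 0.48 × (156 − 107) = 130.52 → 131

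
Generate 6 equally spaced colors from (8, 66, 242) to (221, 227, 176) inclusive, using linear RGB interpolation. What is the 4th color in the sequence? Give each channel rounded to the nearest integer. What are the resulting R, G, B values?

With 6 swatches and endpoints inclusive, swatch 4 sits at t = (4 − 1)/(6 − 1) = 3/5 ≈ 0.6.
R = 8 + 0.6 × (221 − 8) = 135.8 → 136
G = 66 + 0.6 × (227 − 66) = 162.6 → 163
B = 242 + 0.6 × (176 − 242) = 202.4 → 202

(136, 163, 202)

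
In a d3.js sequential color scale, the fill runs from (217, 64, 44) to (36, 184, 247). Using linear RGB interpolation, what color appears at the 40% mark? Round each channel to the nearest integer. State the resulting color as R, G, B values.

40% corresponds to t = 0.4.
R = 217 + 0.4 × (36 − 217) = 217 + 0.4 × -181 = 144.6 → 145
G = 64 + 0.4 × (184 − 64) = 64 + 0.4 × 120 = 112 → 112
B = 44 + 0.4 × (247 − 44) = 44 + 0.4 × 203 = 125.2 → 125

(145, 112, 125)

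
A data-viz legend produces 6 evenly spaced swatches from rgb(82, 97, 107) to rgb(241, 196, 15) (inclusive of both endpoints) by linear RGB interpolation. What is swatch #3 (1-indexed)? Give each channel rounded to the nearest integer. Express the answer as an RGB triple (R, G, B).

(146, 137, 70)

With 6 swatches and endpoints inclusive, swatch 3 sits at t = (3 − 1)/(6 − 1) = 2/5 ≈ 0.4.
R = 82 + 0.4 × (241 − 82) = 145.6 → 146
G = 97 + 0.4 × (196 − 97) = 136.6 → 137
B = 107 + 0.4 × (15 − 107) = 70.2 → 70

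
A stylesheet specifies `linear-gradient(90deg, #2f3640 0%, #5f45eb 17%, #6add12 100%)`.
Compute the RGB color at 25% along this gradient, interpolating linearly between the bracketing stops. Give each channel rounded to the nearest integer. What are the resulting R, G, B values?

25% lies between the 17% and 100% stops, so the local fraction is t = (25 − 17)/(100 − 17) = 8/83 ≈ 0.0964.
#5f45eb → (95, 69, 235); #6add12 → (106, 221, 18).
R = 95 + 0.0964 × (106 − 95) = 96.06 → 96
G = 69 + 0.0964 × (221 − 69) = 83.653 → 84
B = 235 + 0.0964 × (18 − 235) = 214.081 → 214

(96, 84, 214)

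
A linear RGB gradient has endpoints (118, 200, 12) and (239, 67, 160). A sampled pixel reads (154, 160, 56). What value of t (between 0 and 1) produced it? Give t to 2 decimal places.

0.30

Invert the lerp on the B channel (largest span, 148): t = (56 − 12) / (160 − 12) = 44/148 = 0.2973.
Check on R: (154 − 118)/(239 − 118) = 0.2975 ✓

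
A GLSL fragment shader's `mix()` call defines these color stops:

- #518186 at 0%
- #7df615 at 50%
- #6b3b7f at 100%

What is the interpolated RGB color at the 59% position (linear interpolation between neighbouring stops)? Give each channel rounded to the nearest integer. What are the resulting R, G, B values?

(122, 212, 40)

59% lies between the 50% and 100% stops, so the local fraction is t = (59 − 50)/(100 − 50) = 9/50 ≈ 0.18.
#7df615 → (125, 246, 21); #6b3b7f → (107, 59, 127).
R = 125 + 0.18 × (107 − 125) = 121.76 → 122
G = 246 + 0.18 × (59 − 246) = 212.34 → 212
B = 21 + 0.18 × (127 − 21) = 40.08 → 40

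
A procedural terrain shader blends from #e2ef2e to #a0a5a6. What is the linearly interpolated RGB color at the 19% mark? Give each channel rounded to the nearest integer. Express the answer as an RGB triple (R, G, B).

(213, 225, 69)

#e2ef2e → (226, 239, 46); #a0a5a6 → (160, 165, 166).
19% corresponds to t = 0.19.
R = 226 + 0.19 × (160 − 226) = 226 + 0.19 × -66 = 213.46 → 213
G = 239 + 0.19 × (165 − 239) = 239 + 0.19 × -74 = 224.94 → 225
B = 46 + 0.19 × (166 − 46) = 46 + 0.19 × 120 = 68.8 → 69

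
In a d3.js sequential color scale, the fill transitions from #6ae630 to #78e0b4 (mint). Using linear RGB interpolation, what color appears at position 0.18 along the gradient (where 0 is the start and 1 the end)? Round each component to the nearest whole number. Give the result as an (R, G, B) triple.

(109, 229, 72)

#6ae630 → (106, 230, 48); #78e0b4 → (120, 224, 180).
R = 106 + 0.18 × (120 − 106) = 106 + 0.18 × 14 = 108.52 → 109
G = 230 + 0.18 × (224 − 230) = 230 + 0.18 × -6 = 228.92 → 229
B = 48 + 0.18 × (180 − 48) = 48 + 0.18 × 132 = 71.76 → 72
So the blended color is (109, 229, 72), about #6de548.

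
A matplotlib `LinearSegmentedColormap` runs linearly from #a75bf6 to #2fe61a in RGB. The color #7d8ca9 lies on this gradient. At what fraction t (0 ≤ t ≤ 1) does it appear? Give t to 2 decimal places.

0.35

Invert the lerp on the B channel (largest span, 220): t = (169 − 246) / (26 − 246) = -77/-220 = 0.35.
Check on R: (125 − 167)/(47 − 167) = 0.35 ✓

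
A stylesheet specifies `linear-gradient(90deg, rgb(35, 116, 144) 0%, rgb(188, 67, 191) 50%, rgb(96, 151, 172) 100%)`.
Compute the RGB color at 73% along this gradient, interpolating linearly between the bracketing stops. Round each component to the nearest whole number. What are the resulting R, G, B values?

73% lies between the 50% and 100% stops, so the local fraction is t = (73 − 50)/(100 − 50) = 23/50 ≈ 0.46.
R = 188 + 0.46 × (96 − 188) = 145.68 → 146
G = 67 + 0.46 × (151 − 67) = 105.64 → 106
B = 191 + 0.46 × (172 − 191) = 182.26 → 182

(146, 106, 182)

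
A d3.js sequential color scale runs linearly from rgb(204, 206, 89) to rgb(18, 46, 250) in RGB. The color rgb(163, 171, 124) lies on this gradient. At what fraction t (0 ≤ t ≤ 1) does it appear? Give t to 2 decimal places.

Invert the lerp on the R channel (largest span, 186): t = (163 − 204) / (18 − 204) = -41/-186 = 0.22043.
Check on G: (171 − 206)/(46 − 206) = 0.2188 ✓

0.22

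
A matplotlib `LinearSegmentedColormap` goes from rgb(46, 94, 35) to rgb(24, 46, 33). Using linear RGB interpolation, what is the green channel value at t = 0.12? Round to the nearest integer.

88

G = 94 + 0.12 × (46 − 94) = 88.24 → 88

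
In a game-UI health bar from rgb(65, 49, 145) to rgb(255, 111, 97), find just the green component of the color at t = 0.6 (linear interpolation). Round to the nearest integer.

86

G = 49 + 0.6 × (111 − 49) = 86.2 → 86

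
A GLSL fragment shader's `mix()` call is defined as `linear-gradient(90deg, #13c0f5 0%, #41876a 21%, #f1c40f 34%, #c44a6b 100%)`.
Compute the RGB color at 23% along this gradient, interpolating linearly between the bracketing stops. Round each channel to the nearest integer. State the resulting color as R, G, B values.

(92, 144, 92)

23% lies between the 21% and 34% stops, so the local fraction is t = (23 − 21)/(34 − 21) = 2/13 ≈ 0.1538.
#41876a → (65, 135, 106); #f1c40f → (241, 196, 15).
R = 65 + 0.1538 × (241 − 65) = 92.069 → 92
G = 135 + 0.1538 × (196 − 135) = 144.382 → 144
B = 106 + 0.1538 × (15 − 106) = 92.004 → 92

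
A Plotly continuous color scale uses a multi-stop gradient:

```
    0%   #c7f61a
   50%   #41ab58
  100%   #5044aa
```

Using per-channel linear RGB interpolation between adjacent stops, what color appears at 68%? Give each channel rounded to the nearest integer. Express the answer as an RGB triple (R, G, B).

68% lies between the 50% and 100% stops, so the local fraction is t = (68 − 50)/(100 − 50) = 18/50 ≈ 0.36.
#41ab58 → (65, 171, 88); #5044aa → (80, 68, 170).
R = 65 + 0.36 × (80 − 65) = 70.4 → 70
G = 171 + 0.36 × (68 − 171) = 133.92 → 134
B = 88 + 0.36 × (170 − 88) = 117.52 → 118

(70, 134, 118)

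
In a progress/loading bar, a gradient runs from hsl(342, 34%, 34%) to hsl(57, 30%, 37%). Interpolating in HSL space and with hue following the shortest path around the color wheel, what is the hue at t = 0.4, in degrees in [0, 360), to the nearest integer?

12

Hue: 57 − 342 = -285°, but |-285| > 180 so the shorter arc goes the other way: Δh = -285 + 360 = 75°.
H = 342 + 0.4 × (75) = 372 → 372 → 372 mod 360 = 12°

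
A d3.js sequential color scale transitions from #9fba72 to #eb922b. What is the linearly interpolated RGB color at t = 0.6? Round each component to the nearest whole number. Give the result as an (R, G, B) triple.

#9fba72 → (159, 186, 114); #eb922b → (235, 146, 43).
R = 159 + 0.6 × (235 − 159) = 159 + 0.6 × 76 = 204.6 → 205
G = 186 + 0.6 × (146 − 186) = 186 + 0.6 × -40 = 162 → 162
B = 114 + 0.6 × (43 − 114) = 114 + 0.6 × -71 = 71.4 → 71
So the blended color is (205, 162, 71), about #cda247.

(205, 162, 71)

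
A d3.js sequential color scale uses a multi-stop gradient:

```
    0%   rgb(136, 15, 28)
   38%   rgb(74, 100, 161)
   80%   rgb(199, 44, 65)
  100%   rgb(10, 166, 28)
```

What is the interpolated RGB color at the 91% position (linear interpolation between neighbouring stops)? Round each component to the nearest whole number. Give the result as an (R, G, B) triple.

(95, 111, 45)

91% lies between the 80% and 100% stops, so the local fraction is t = (91 − 80)/(100 − 80) = 11/20 ≈ 0.55.
R = 199 + 0.55 × (10 − 199) = 95.05 → 95
G = 44 + 0.55 × (166 − 44) = 111.1 → 111
B = 65 + 0.55 × (28 − 65) = 44.65 → 45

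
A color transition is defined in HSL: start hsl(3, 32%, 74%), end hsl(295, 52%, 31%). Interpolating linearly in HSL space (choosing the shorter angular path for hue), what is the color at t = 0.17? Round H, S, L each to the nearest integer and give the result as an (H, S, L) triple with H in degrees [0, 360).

(351, 35, 67)

Hue: 295 − 3 = 292°, but |292| > 180 so the shorter arc goes the other way: Δh = 292 − 360 = -68°.
H = 3 + 0.17 × (-68) = -8.56 → -9 → -9 mod 360 = 351°
S = 32 + 0.17 × (52 − 32) = 35.4 → 35%
L = 74 + 0.17 × (31 − 74) = 66.69 → 67%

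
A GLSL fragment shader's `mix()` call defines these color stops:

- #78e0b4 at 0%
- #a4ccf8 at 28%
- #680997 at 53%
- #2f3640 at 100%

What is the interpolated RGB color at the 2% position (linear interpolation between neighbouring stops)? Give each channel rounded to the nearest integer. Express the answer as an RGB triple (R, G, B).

(123, 223, 185)

2% lies between the 0% and 28% stops, so the local fraction is t = (2 − 0)/(28 − 0) = 2/28 ≈ 0.0714.
#78e0b4 → (120, 224, 180); #a4ccf8 → (164, 204, 248).
R = 120 + 0.0714 × (164 − 120) = 123.142 → 123
G = 224 + 0.0714 × (204 − 224) = 222.572 → 223
B = 180 + 0.0714 × (248 − 180) = 184.855 → 185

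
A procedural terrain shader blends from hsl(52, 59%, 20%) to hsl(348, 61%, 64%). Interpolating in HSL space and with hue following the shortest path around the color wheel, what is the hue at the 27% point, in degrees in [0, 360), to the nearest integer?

Hue: 348 − 52 = 296°, but |296| > 180 so the shorter arc goes the other way: Δh = 296 − 360 = -64°.
H = 52 + 0.27 × (-64) = 34.72 → 35°

35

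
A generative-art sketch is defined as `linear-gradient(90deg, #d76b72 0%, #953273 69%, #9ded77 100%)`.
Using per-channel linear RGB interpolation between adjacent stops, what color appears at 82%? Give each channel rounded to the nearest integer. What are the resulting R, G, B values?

82% lies between the 69% and 100% stops, so the local fraction is t = (82 − 69)/(100 − 69) = 13/31 ≈ 0.4194.
#953273 → (149, 50, 115); #9ded77 → (157, 237, 119).
R = 149 + 0.4194 × (157 − 149) = 152.355 → 152
G = 50 + 0.4194 × (237 − 50) = 128.428 → 128
B = 115 + 0.4194 × (119 − 115) = 116.678 → 117

(152, 128, 117)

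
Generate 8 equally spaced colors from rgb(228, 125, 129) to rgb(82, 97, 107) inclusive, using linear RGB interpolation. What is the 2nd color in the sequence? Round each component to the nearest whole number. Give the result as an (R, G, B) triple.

With 8 swatches and endpoints inclusive, swatch 2 sits at t = (2 − 1)/(8 − 1) = 1/7 ≈ 0.1429.
R = 228 + 0.1429 × (82 − 228) = 207.137 → 207
G = 125 + 0.1429 × (97 − 125) = 120.999 → 121
B = 129 + 0.1429 × (107 − 129) = 125.856 → 126

(207, 121, 126)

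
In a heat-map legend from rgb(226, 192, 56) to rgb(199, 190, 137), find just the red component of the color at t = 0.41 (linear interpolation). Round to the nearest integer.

R = 226 + 0.41 × (199 − 226) = 214.93 → 215

215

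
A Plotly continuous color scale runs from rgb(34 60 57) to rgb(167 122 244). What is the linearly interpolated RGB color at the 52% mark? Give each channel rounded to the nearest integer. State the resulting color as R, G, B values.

52% corresponds to t = 0.52.
R = 34 + 0.52 × (167 − 34) = 34 + 0.52 × 133 = 103.16 → 103
G = 60 + 0.52 × (122 − 60) = 60 + 0.52 × 62 = 92.24 → 92
B = 57 + 0.52 × (244 − 57) = 57 + 0.52 × 187 = 154.24 → 154

(103, 92, 154)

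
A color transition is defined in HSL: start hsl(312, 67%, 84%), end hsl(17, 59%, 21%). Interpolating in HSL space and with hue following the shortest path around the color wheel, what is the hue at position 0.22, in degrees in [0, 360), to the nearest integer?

326

Hue: 17 − 312 = -295°, but |-295| > 180 so the shorter arc goes the other way: Δh = -295 + 360 = 65°.
H = 312 + 0.22 × (65) = 326.3 → 326°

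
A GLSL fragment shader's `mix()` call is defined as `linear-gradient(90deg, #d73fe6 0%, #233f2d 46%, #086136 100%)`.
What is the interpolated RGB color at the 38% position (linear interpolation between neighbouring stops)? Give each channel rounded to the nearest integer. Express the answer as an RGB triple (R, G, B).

38% lies between the 0% and 46% stops, so the local fraction is t = (38 − 0)/(46 − 0) = 38/46 ≈ 0.8261.
#d73fe6 → (215, 63, 230); #233f2d → (35, 63, 45).
R = 215 + 0.8261 × (35 − 215) = 66.302 → 66
G = 63 + 0.8261 × (63 − 63) = 63 → 63
B = 230 + 0.8261 × (45 − 230) = 77.172 → 77

(66, 63, 77)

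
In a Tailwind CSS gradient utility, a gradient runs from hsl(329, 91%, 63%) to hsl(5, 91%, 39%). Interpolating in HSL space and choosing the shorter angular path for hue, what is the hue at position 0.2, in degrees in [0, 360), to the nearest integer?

Hue: 5 − 329 = -324°, but |-324| > 180 so the shorter arc goes the other way: Δh = -324 + 360 = 36°.
H = 329 + 0.2 × (36) = 336.2 → 336°

336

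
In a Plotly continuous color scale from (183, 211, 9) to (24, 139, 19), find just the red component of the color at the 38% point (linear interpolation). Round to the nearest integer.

123

R = 183 + 0.38 × (24 − 183) = 122.58 → 123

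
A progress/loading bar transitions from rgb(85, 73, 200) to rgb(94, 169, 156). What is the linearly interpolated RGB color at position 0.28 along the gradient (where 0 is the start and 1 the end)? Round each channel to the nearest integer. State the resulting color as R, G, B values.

(88, 100, 188)

R = 85 + 0.28 × (94 − 85) = 85 + 0.28 × 9 = 87.52 → 88
G = 73 + 0.28 × (169 − 73) = 73 + 0.28 × 96 = 99.88 → 100
B = 200 + 0.28 × (156 − 200) = 200 + 0.28 × -44 = 187.68 → 188
So the blended color is (88, 100, 188), about #5864bc.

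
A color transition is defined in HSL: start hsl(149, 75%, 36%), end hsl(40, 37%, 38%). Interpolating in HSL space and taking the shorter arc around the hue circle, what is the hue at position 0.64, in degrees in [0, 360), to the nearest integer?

Hue arc: Δh = 40 − 149 = -109° (|Δh| ≤ 180, already the shorter path).
H = 149 + 0.64 × (-109) = 79.24 → 79°

79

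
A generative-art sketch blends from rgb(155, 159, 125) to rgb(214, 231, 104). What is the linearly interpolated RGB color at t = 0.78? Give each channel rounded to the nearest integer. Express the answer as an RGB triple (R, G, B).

(201, 215, 109)

R = 155 + 0.78 × (214 − 155) = 155 + 0.78 × 59 = 201.02 → 201
G = 159 + 0.78 × (231 − 159) = 159 + 0.78 × 72 = 215.16 → 215
B = 125 + 0.78 × (104 − 125) = 125 + 0.78 × -21 = 108.62 → 109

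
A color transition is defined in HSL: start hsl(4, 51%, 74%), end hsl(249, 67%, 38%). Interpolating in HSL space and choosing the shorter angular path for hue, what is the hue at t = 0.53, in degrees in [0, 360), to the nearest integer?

Hue: 249 − 4 = 245°, but |245| > 180 so the shorter arc goes the other way: Δh = 245 − 360 = -115°.
H = 4 + 0.53 × (-115) = -56.95 → -57 → -57 mod 360 = 303°

303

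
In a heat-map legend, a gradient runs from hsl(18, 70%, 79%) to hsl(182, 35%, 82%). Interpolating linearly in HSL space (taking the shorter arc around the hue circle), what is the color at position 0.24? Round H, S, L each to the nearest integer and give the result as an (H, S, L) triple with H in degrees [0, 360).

Hue arc: Δh = 182 − 18 = 164° (|Δh| ≤ 180, already the shorter path).
H = 18 + 0.24 × (164) = 57.36 → 57°
S = 70 + 0.24 × (35 − 70) = 61.6 → 62%
L = 79 + 0.24 × (82 − 79) = 79.72 → 80%

(57, 62, 80)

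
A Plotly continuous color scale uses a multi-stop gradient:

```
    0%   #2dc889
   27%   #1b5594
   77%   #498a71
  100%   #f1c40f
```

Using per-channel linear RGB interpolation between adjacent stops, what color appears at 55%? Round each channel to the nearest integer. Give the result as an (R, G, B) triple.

55% lies between the 27% and 77% stops, so the local fraction is t = (55 − 27)/(77 − 27) = 28/50 ≈ 0.56.
#1b5594 → (27, 85, 148); #498a71 → (73, 138, 113).
R = 27 + 0.56 × (73 − 27) = 52.76 → 53
G = 85 + 0.56 × (138 − 85) = 114.68 → 115
B = 148 + 0.56 × (113 − 148) = 128.4 → 128

(53, 115, 128)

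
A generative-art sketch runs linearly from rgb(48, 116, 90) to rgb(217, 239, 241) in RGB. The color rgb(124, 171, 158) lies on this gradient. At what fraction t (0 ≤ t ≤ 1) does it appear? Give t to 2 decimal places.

Invert the lerp on the R channel (largest span, 169): t = (124 − 48) / (217 − 48) = 76/169 = 0.4497.
Check on G: (171 − 116)/(239 − 116) = 0.4472 ✓

0.45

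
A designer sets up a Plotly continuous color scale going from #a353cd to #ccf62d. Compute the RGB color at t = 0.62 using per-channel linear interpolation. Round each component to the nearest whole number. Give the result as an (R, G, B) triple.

(188, 184, 106)

#a353cd → (163, 83, 205); #ccf62d → (204, 246, 45).
R = 163 + 0.62 × (204 − 163) = 163 + 0.62 × 41 = 188.42 → 188
G = 83 + 0.62 × (246 − 83) = 83 + 0.62 × 163 = 184.06 → 184
B = 205 + 0.62 × (45 − 205) = 205 + 0.62 × -160 = 105.8 → 106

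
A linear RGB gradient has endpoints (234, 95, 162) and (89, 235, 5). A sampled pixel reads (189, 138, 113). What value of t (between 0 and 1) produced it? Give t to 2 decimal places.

Invert the lerp on the B channel (largest span, 157): t = (113 − 162) / (5 − 162) = -49/-157 = 0.3121.
Check on R: (189 − 234)/(89 − 234) = 0.3103 ✓

0.31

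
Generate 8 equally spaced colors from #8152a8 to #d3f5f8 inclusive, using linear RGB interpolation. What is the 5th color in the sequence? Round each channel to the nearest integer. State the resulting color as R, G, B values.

(176, 175, 214)

With 8 swatches and endpoints inclusive, swatch 5 sits at t = (5 − 1)/(8 − 1) = 4/7 ≈ 0.5714.
#8152a8 → (129, 82, 168); #d3f5f8 → (211, 245, 248).
R = 129 + 0.5714 × (211 − 129) = 175.855 → 176
G = 82 + 0.5714 × (245 − 82) = 175.138 → 175
B = 168 + 0.5714 × (248 − 168) = 213.712 → 214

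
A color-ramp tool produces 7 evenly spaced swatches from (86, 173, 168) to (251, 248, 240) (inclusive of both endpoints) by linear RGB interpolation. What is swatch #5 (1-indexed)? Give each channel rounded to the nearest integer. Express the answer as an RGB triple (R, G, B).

With 7 swatches and endpoints inclusive, swatch 5 sits at t = (5 − 1)/(7 − 1) = 4/6 ≈ 0.6667.
R = 86 + 0.6667 × (251 − 86) = 196.005 → 196
G = 173 + 0.6667 × (248 − 173) = 223.002 → 223
B = 168 + 0.6667 × (240 − 168) = 216.002 → 216

(196, 223, 216)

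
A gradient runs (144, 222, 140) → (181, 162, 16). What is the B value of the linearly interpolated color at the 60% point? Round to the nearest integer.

B = 140 + 0.6 × (16 − 140) = 65.6 → 66

66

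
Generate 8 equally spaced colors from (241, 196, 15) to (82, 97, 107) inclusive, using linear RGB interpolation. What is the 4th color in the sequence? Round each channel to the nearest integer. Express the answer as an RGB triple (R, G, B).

(173, 154, 54)

With 8 swatches and endpoints inclusive, swatch 4 sits at t = (4 − 1)/(8 − 1) = 3/7 ≈ 0.4286.
R = 241 + 0.4286 × (82 − 241) = 172.853 → 173
G = 196 + 0.4286 × (97 − 196) = 153.569 → 154
B = 15 + 0.4286 × (107 − 15) = 54.431 → 54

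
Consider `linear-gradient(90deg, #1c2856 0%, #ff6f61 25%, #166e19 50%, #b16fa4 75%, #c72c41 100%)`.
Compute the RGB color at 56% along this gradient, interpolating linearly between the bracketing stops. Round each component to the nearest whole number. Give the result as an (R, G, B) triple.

(59, 110, 58)

56% lies between the 50% and 75% stops, so the local fraction is t = (56 − 50)/(75 − 50) = 6/25 ≈ 0.24.
#166e19 → (22, 110, 25); #b16fa4 → (177, 111, 164).
R = 22 + 0.24 × (177 − 22) = 59.2 → 59
G = 110 + 0.24 × (111 − 110) = 110.24 → 110
B = 25 + 0.24 × (164 − 25) = 58.36 → 58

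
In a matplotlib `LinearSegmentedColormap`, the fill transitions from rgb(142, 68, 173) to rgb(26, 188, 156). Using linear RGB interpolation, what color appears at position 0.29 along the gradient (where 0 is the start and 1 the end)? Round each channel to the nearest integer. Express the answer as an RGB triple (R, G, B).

R = 142 + 0.29 × (26 − 142) = 142 + 0.29 × -116 = 108.36 → 108
G = 68 + 0.29 × (188 − 68) = 68 + 0.29 × 120 = 102.8 → 103
B = 173 + 0.29 × (156 − 173) = 173 + 0.29 × -17 = 168.07 → 168

(108, 103, 168)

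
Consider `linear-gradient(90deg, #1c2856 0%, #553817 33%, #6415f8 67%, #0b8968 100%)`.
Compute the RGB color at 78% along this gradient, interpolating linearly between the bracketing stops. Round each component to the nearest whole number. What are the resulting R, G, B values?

78% lies between the 67% and 100% stops, so the local fraction is t = (78 − 67)/(100 − 67) = 11/33 ≈ 0.3333.
#6415f8 → (100, 21, 248); #0b8968 → (11, 137, 104).
R = 100 + 0.3333 × (11 − 100) = 70.336 → 70
G = 21 + 0.3333 × (137 − 21) = 59.663 → 60
B = 248 + 0.3333 × (104 − 248) = 200.005 → 200

(70, 60, 200)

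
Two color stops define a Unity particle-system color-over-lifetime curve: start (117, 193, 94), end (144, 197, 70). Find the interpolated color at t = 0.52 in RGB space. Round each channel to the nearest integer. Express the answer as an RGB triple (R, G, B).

(131, 195, 82)

R = 117 + 0.52 × (144 − 117) = 117 + 0.52 × 27 = 131.04 → 131
G = 193 + 0.52 × (197 − 193) = 193 + 0.52 × 4 = 195.08 → 195
B = 94 + 0.52 × (70 − 94) = 94 + 0.52 × -24 = 81.52 → 82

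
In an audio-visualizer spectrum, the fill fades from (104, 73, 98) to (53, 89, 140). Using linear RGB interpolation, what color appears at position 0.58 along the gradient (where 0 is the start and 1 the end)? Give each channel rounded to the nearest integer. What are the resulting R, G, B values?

R = 104 + 0.58 × (53 − 104) = 104 + 0.58 × -51 = 74.42 → 74
G = 73 + 0.58 × (89 − 73) = 73 + 0.58 × 16 = 82.28 → 82
B = 98 + 0.58 × (140 − 98) = 98 + 0.58 × 42 = 122.36 → 122

(74, 82, 122)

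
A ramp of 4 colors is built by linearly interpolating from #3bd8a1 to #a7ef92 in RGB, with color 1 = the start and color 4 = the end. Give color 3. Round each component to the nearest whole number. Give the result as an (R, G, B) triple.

With 4 swatches and endpoints inclusive, swatch 3 sits at t = (3 − 1)/(4 − 1) = 2/3 ≈ 0.6667.
#3bd8a1 → (59, 216, 161); #a7ef92 → (167, 239, 146).
R = 59 + 0.6667 × (167 − 59) = 131.004 → 131
G = 216 + 0.6667 × (239 − 216) = 231.334 → 231
B = 161 + 0.6667 × (146 − 161) = 151 → 151

(131, 231, 151)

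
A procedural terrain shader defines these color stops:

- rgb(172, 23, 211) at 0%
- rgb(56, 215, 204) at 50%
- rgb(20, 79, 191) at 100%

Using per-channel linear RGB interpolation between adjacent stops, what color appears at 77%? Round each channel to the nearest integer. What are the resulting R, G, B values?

(37, 142, 197)

77% lies between the 50% and 100% stops, so the local fraction is t = (77 − 50)/(100 − 50) = 27/50 ≈ 0.54.
R = 56 + 0.54 × (20 − 56) = 36.56 → 37
G = 215 + 0.54 × (79 − 215) = 141.56 → 142
B = 204 + 0.54 × (191 − 204) = 196.98 → 197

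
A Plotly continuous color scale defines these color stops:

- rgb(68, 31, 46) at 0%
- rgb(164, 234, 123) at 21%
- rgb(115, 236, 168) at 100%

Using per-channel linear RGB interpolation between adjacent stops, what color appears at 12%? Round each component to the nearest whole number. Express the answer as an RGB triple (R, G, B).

12% lies between the 0% and 21% stops, so the local fraction is t = (12 − 0)/(21 − 0) = 12/21 ≈ 0.5714.
R = 68 + 0.5714 × (164 − 68) = 122.854 → 123
G = 31 + 0.5714 × (234 − 31) = 146.994 → 147
B = 46 + 0.5714 × (123 − 46) = 89.998 → 90

(123, 147, 90)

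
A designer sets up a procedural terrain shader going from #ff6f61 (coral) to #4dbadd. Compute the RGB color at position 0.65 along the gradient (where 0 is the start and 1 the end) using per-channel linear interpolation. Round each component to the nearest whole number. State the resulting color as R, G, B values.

(139, 160, 178)

#ff6f61 → (255, 111, 97); #4dbadd → (77, 186, 221).
R = 255 + 0.65 × (77 − 255) = 255 + 0.65 × -178 = 139.3 → 139
G = 111 + 0.65 × (186 − 111) = 111 + 0.65 × 75 = 159.75 → 160
B = 97 + 0.65 × (221 − 97) = 97 + 0.65 × 124 = 177.6 → 178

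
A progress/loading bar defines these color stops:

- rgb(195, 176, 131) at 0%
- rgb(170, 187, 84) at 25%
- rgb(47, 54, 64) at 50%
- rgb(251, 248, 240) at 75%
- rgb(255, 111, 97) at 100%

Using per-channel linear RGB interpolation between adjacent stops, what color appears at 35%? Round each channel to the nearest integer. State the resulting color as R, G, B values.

(121, 134, 76)

35% lies between the 25% and 50% stops, so the local fraction is t = (35 − 25)/(50 − 25) = 10/25 ≈ 0.4.
R = 170 + 0.4 × (47 − 170) = 120.8 → 121
G = 187 + 0.4 × (54 − 187) = 133.8 → 134
B = 84 + 0.4 × (64 − 84) = 76 → 76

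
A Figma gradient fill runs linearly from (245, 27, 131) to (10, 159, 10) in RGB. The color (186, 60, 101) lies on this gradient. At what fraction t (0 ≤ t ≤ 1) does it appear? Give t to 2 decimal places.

Invert the lerp on the R channel (largest span, 235): t = (186 − 245) / (10 − 245) = -59/-235 = 0.25106.
Check on G: (60 − 27)/(159 − 27) = 0.25 ✓

0.25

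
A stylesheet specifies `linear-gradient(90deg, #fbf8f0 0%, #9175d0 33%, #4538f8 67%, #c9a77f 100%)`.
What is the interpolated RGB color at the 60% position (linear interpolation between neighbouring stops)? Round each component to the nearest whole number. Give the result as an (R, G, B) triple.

60% lies between the 33% and 67% stops, so the local fraction is t = (60 − 33)/(67 − 33) = 27/34 ≈ 0.7941.
#9175d0 → (145, 117, 208); #4538f8 → (69, 56, 248).
R = 145 + 0.7941 × (69 − 145) = 84.648 → 85
G = 117 + 0.7941 × (56 − 117) = 68.56 → 69
B = 208 + 0.7941 × (248 − 208) = 239.764 → 240

(85, 69, 240)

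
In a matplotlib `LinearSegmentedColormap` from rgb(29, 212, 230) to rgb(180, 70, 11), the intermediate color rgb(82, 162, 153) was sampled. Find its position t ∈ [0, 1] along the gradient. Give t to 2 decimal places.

0.35

Invert the lerp on the B channel (largest span, 219): t = (153 − 230) / (11 − 230) = -77/-219 = 0.3516.
Check on R: (82 − 29)/(180 − 29) = 0.351 ✓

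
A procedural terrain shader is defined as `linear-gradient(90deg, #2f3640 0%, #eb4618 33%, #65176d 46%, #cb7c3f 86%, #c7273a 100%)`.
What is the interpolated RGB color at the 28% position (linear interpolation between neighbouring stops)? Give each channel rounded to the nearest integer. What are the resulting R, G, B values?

(207, 68, 30)

28% lies between the 0% and 33% stops, so the local fraction is t = (28 − 0)/(33 − 0) = 28/33 ≈ 0.8485.
#2f3640 → (47, 54, 64); #eb4618 → (235, 70, 24).
R = 47 + 0.8485 × (235 − 47) = 206.518 → 207
G = 54 + 0.8485 × (70 − 54) = 67.576 → 68
B = 64 + 0.8485 × (24 − 64) = 30.06 → 30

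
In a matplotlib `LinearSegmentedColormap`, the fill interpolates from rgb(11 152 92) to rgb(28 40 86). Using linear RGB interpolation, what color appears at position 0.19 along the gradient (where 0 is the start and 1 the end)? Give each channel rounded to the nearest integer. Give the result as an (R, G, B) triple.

R = 11 + 0.19 × (28 − 11) = 11 + 0.19 × 17 = 14.23 → 14
G = 152 + 0.19 × (40 − 152) = 152 + 0.19 × -112 = 130.72 → 131
B = 92 + 0.19 × (86 − 92) = 92 + 0.19 × -6 = 90.86 → 91

(14, 131, 91)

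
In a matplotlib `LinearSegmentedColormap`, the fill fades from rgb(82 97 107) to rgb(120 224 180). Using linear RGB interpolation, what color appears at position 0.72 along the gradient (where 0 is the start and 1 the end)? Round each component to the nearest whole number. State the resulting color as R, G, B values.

(109, 188, 160)

R = 82 + 0.72 × (120 − 82) = 82 + 0.72 × 38 = 109.36 → 109
G = 97 + 0.72 × (224 − 97) = 97 + 0.72 × 127 = 188.44 → 188
B = 107 + 0.72 × (180 − 107) = 107 + 0.72 × 73 = 159.56 → 160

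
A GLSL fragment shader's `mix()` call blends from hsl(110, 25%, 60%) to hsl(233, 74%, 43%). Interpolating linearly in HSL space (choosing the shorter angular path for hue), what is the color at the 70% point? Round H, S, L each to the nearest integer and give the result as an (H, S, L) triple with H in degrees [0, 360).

(196, 59, 48)

Hue arc: Δh = 233 − 110 = 123° (|Δh| ≤ 180, already the shorter path).
H = 110 + 0.7 × (123) = 196.1 → 196°
S = 25 + 0.7 × (74 − 25) = 59.3 → 59%
L = 60 + 0.7 × (43 − 60) = 48.1 → 48%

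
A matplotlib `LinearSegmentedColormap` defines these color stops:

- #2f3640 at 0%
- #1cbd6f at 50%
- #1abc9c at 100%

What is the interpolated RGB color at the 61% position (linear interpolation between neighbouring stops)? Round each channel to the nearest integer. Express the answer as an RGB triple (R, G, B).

61% lies between the 50% and 100% stops, so the local fraction is t = (61 − 50)/(100 − 50) = 11/50 ≈ 0.22.
#1cbd6f → (28, 189, 111); #1abc9c → (26, 188, 156).
R = 28 + 0.22 × (26 − 28) = 27.56 → 28
G = 189 + 0.22 × (188 − 189) = 188.78 → 189
B = 111 + 0.22 × (156 − 111) = 120.9 → 121

(28, 189, 121)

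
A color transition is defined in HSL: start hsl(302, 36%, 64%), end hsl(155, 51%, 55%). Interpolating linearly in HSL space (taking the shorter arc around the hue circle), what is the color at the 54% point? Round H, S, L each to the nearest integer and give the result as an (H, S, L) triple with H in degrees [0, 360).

(223, 44, 59)

Hue arc: Δh = 155 − 302 = -147° (|Δh| ≤ 180, already the shorter path).
H = 302 + 0.54 × (-147) = 222.62 → 223°
S = 36 + 0.54 × (51 − 36) = 44.1 → 44%
L = 64 + 0.54 × (55 − 64) = 59.14 → 59%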